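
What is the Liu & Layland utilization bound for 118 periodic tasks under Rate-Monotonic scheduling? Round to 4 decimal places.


Compute 2^(1/118) = 1.0058914152
Subtract 1: 1.0058914152 - 1 = 0.0058914152
Multiply by n: 118 * 0.0058914152 = 0.6951869936
Round to 4 dp: 0.6952

0.6952


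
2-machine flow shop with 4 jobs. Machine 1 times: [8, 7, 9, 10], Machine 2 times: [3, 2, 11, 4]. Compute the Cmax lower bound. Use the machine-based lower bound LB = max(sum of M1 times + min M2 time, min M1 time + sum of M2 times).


LB1 = sum(M1 times) + min(M2 times) = 34 + 2 = 36
LB2 = min(M1 times) + sum(M2 times) = 7 + 20 = 27
Lower bound = max(LB1, LB2) = max(36, 27) = 36

36


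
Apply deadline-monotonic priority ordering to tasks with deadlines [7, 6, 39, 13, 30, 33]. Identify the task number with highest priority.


Sort tasks by relative deadline (ascending):
  Task 2: deadline = 6
  Task 1: deadline = 7
  Task 4: deadline = 13
  Task 5: deadline = 30
  Task 6: deadline = 33
  Task 3: deadline = 39
Priority order (highest first): [2, 1, 4, 5, 6, 3]
Highest priority task = 2

2


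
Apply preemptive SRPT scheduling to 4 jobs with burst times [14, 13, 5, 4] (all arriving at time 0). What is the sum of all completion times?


Since all jobs arrive at t=0, SRPT equals SPT ordering.
SPT order: [4, 5, 13, 14]
Completion times:
  Job 1: p=4, C=4
  Job 2: p=5, C=9
  Job 3: p=13, C=22
  Job 4: p=14, C=36
Total completion time = 4 + 9 + 22 + 36 = 71

71


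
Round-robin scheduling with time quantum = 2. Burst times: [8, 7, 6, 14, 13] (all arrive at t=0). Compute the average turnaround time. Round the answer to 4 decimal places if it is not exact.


Time quantum = 2
Execution trace:
  J1 runs 2 units, time = 2
  J2 runs 2 units, time = 4
  J3 runs 2 units, time = 6
  J4 runs 2 units, time = 8
  J5 runs 2 units, time = 10
  J1 runs 2 units, time = 12
  J2 runs 2 units, time = 14
  J3 runs 2 units, time = 16
  J4 runs 2 units, time = 18
  J5 runs 2 units, time = 20
  J1 runs 2 units, time = 22
  J2 runs 2 units, time = 24
  J3 runs 2 units, time = 26
  J4 runs 2 units, time = 28
  J5 runs 2 units, time = 30
  J1 runs 2 units, time = 32
  J2 runs 1 units, time = 33
  J4 runs 2 units, time = 35
  J5 runs 2 units, time = 37
  J4 runs 2 units, time = 39
  J5 runs 2 units, time = 41
  J4 runs 2 units, time = 43
  J5 runs 2 units, time = 45
  J4 runs 2 units, time = 47
  J5 runs 1 units, time = 48
Finish times: [32, 33, 26, 47, 48]
Average turnaround = 186/5 = 37.2

37.2


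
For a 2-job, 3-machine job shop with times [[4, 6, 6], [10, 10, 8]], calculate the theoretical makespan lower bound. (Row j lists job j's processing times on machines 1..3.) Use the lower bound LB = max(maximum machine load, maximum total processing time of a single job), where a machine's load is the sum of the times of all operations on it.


Machine loads:
  Machine 1: 4 + 10 = 14
  Machine 2: 6 + 10 = 16
  Machine 3: 6 + 8 = 14
Max machine load = 16
Job totals:
  Job 1: 16
  Job 2: 28
Max job total = 28
Lower bound = max(16, 28) = 28

28


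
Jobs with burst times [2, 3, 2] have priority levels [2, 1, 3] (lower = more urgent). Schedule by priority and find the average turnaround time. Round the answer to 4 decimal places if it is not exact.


Sort by priority (ascending = highest first):
Order: [(1, 3), (2, 2), (3, 2)]
Completion times:
  Priority 1, burst=3, C=3
  Priority 2, burst=2, C=5
  Priority 3, burst=2, C=7
Average turnaround = 15/3 = 5.0

5.0


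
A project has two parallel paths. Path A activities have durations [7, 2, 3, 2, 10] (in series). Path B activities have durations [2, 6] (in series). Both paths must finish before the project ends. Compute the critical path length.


Path A total = 7 + 2 + 3 + 2 + 10 = 24
Path B total = 2 + 6 = 8
Critical path = longest path = max(24, 8) = 24

24


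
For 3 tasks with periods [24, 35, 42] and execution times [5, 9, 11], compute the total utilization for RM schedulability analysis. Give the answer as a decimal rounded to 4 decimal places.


Compute individual utilizations (exact fractions):
  Task 1: C/T = 5/24 (approx. 0.2083)
  Task 2: C/T = 9/35 (approx. 0.2571)
  Task 3: C/T = 11/42 (approx. 0.2619)
Total utilization U = 5/24 + 9/35 + 11/42 = 611/840
Rounded to 4 decimal places: U = 0.7274
RM (Liu & Layland) bound for 3 tasks = 0.779763; compare with U = 611/840 (approx. 0.727381)
U <= bound, so schedulable by RM sufficient condition.

0.7274


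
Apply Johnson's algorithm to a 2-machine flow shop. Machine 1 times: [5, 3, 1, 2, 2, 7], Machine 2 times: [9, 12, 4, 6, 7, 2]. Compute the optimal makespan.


Apply Johnson's rule:
  Group 1 (a <= b): [(3, 1, 4), (4, 2, 6), (5, 2, 7), (2, 3, 12), (1, 5, 9)]
  Group 2 (a > b): [(6, 7, 2)]
Optimal job order: [3, 4, 5, 2, 1, 6]
Schedule:
  Job 3: M1 done at 1, M2 done at 5
  Job 4: M1 done at 3, M2 done at 11
  Job 5: M1 done at 5, M2 done at 18
  Job 2: M1 done at 8, M2 done at 30
  Job 1: M1 done at 13, M2 done at 39
  Job 6: M1 done at 20, M2 done at 41
Makespan = 41

41


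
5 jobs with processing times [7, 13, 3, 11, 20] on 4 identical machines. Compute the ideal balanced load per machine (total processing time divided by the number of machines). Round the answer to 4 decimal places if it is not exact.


Total processing time = 7 + 13 + 3 + 11 + 20 = 54
Number of machines = 4
Ideal balanced load = 54 / 4 = 13.5

13.5


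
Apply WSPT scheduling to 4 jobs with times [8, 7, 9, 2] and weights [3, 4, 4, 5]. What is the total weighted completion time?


Compute p/w ratios and sort ascending (WSPT): [(2, 5), (7, 4), (9, 4), (8, 3)]
Compute weighted completion times:
  Job (p=2,w=5): C=2, w*C=5*2=10
  Job (p=7,w=4): C=9, w*C=4*9=36
  Job (p=9,w=4): C=18, w*C=4*18=72
  Job (p=8,w=3): C=26, w*C=3*26=78
Total weighted completion time = 196

196


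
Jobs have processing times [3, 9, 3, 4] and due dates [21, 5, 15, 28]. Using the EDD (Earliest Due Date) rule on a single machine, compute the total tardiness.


Sort by due date (EDD order): [(9, 5), (3, 15), (3, 21), (4, 28)]
Compute completion times and tardiness:
  Job 1: p=9, d=5, C=9, tardiness=max(0,9-5)=4
  Job 2: p=3, d=15, C=12, tardiness=max(0,12-15)=0
  Job 3: p=3, d=21, C=15, tardiness=max(0,15-21)=0
  Job 4: p=4, d=28, C=19, tardiness=max(0,19-28)=0
Total tardiness = 4

4


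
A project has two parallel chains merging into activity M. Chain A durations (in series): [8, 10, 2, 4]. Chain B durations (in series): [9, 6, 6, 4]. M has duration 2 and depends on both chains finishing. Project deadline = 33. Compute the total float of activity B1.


Forward pass: ES(B1) = sum of predecessors on chain B = 0
EF = ES + duration = 0 + 9 = 9
Backward pass: LF(M) = deadline = 33; LS(M) = 33 - 2 = 31
LF(B1) = LS(M) - sum(successors on chain B) = 31 - 16 = 15
LS = LF - duration = 15 - 9 = 6
Total float = LS - ES = 6 - 0 = 6

6


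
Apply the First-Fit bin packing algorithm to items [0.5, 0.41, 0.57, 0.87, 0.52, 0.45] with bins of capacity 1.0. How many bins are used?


Place items sequentially using First-Fit:
  Item 0.5 -> new Bin 1
  Item 0.41 -> Bin 1 (now 0.91)
  Item 0.57 -> new Bin 2
  Item 0.87 -> new Bin 3
  Item 0.52 -> new Bin 4
  Item 0.45 -> Bin 4 (now 0.97)
Total bins used = 4

4


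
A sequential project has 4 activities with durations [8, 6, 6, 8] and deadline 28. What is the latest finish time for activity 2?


LF(activity 2) = deadline - sum of successor durations
Successors: activities 3 through 4 with durations [6, 8]
Sum of successor durations = 14
LF = 28 - 14 = 14

14


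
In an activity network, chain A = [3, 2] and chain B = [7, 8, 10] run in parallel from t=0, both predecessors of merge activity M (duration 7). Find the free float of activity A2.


ES(A2) = sum of predecessors on chain A = 3
EF(A2) = ES + duration = 3 + 2 = 5
Successor of A2 is M. ES(M) = max(sum(A), sum(B)) = max(5, 25) = 25
Free float = ES(successor) - EF(current) = 25 - 5 = 20

20


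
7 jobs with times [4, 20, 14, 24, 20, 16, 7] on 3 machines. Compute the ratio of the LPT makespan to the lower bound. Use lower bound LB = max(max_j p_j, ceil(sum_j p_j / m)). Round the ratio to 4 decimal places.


LPT order: [24, 20, 20, 16, 14, 7, 4]
Machine loads after assignment: [35, 36, 34]
LPT makespan = 36
Lower bound = max(max_job, ceil(total/3)) = max(24, 35) = 35
Ratio = 36 / 35 = 1.0286

1.0286


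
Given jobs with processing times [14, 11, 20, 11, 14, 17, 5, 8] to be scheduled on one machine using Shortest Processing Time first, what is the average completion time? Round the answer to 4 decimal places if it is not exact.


Sort jobs by processing time (SPT order): [5, 8, 11, 11, 14, 14, 17, 20]
Compute completion times sequentially:
  Job 1: processing = 5, completes at 5
  Job 2: processing = 8, completes at 13
  Job 3: processing = 11, completes at 24
  Job 4: processing = 11, completes at 35
  Job 5: processing = 14, completes at 49
  Job 6: processing = 14, completes at 63
  Job 7: processing = 17, completes at 80
  Job 8: processing = 20, completes at 100
Sum of completion times = 369
Average completion time = 369/8 = 46.125

46.125


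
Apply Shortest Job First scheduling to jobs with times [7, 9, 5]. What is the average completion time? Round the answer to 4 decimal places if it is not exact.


SJF order (ascending): [5, 7, 9]
Completion times:
  Job 1: burst=5, C=5
  Job 2: burst=7, C=12
  Job 3: burst=9, C=21
Average completion = 38/3 = 12.6667

12.6667


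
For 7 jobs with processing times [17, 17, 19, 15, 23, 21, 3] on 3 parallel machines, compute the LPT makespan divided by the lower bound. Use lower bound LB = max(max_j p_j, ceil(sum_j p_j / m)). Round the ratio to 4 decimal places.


LPT order: [23, 21, 19, 17, 17, 15, 3]
Machine loads after assignment: [38, 38, 39]
LPT makespan = 39
Lower bound = max(max_job, ceil(total/3)) = max(23, 39) = 39
Ratio = 39 / 39 = 1.0

1.0


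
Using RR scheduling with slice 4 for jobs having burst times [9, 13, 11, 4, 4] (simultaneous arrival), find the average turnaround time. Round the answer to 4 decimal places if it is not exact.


Time quantum = 4
Execution trace:
  J1 runs 4 units, time = 4
  J2 runs 4 units, time = 8
  J3 runs 4 units, time = 12
  J4 runs 4 units, time = 16
  J5 runs 4 units, time = 20
  J1 runs 4 units, time = 24
  J2 runs 4 units, time = 28
  J3 runs 4 units, time = 32
  J1 runs 1 units, time = 33
  J2 runs 4 units, time = 37
  J3 runs 3 units, time = 40
  J2 runs 1 units, time = 41
Finish times: [33, 41, 40, 16, 20]
Average turnaround = 150/5 = 30.0

30.0


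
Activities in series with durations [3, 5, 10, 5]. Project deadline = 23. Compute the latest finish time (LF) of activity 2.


LF(activity 2) = deadline - sum of successor durations
Successors: activities 3 through 4 with durations [10, 5]
Sum of successor durations = 15
LF = 23 - 15 = 8

8


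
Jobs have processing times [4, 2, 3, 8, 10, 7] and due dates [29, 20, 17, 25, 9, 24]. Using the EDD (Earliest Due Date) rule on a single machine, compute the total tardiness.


Sort by due date (EDD order): [(10, 9), (3, 17), (2, 20), (7, 24), (8, 25), (4, 29)]
Compute completion times and tardiness:
  Job 1: p=10, d=9, C=10, tardiness=max(0,10-9)=1
  Job 2: p=3, d=17, C=13, tardiness=max(0,13-17)=0
  Job 3: p=2, d=20, C=15, tardiness=max(0,15-20)=0
  Job 4: p=7, d=24, C=22, tardiness=max(0,22-24)=0
  Job 5: p=8, d=25, C=30, tardiness=max(0,30-25)=5
  Job 6: p=4, d=29, C=34, tardiness=max(0,34-29)=5
Total tardiness = 11

11


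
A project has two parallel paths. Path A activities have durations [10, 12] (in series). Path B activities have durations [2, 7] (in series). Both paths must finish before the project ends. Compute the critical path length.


Path A total = 10 + 12 = 22
Path B total = 2 + 7 = 9
Critical path = longest path = max(22, 9) = 22

22


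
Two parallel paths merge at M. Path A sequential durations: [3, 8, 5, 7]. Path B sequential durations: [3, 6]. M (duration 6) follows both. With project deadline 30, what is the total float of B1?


Forward pass: ES(B1) = sum of predecessors on chain B = 0
EF = ES + duration = 0 + 3 = 3
Backward pass: LF(M) = deadline = 30; LS(M) = 30 - 6 = 24
LF(B1) = LS(M) - sum(successors on chain B) = 24 - 6 = 18
LS = LF - duration = 18 - 3 = 15
Total float = LS - ES = 15 - 0 = 15

15


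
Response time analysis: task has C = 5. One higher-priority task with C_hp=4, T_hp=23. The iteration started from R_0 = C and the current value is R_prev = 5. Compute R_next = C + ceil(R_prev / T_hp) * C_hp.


R_next = C + ceil(R_prev / T_hp) * C_hp
ceil(5 / 23) = ceil(0.2174) = 1
Interference = 1 * 4 = 4
R_next = 5 + 4 = 9

9


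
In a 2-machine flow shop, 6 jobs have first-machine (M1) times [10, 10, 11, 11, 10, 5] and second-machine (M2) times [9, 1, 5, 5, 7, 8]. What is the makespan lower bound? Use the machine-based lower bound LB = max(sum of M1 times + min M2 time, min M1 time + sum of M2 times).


LB1 = sum(M1 times) + min(M2 times) = 57 + 1 = 58
LB2 = min(M1 times) + sum(M2 times) = 5 + 35 = 40
Lower bound = max(LB1, LB2) = max(58, 40) = 58

58


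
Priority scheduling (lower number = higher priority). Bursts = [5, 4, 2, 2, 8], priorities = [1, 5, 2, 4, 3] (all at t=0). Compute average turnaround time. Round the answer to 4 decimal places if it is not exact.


Sort by priority (ascending = highest first):
Order: [(1, 5), (2, 2), (3, 8), (4, 2), (5, 4)]
Completion times:
  Priority 1, burst=5, C=5
  Priority 2, burst=2, C=7
  Priority 3, burst=8, C=15
  Priority 4, burst=2, C=17
  Priority 5, burst=4, C=21
Average turnaround = 65/5 = 13.0

13.0


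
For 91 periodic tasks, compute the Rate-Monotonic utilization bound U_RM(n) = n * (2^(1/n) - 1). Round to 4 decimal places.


Compute 2^(1/91) = 1.0076460851
Subtract 1: 1.0076460851 - 1 = 0.0076460851
Multiply by n: 91 * 0.0076460851 = 0.6957937441
Round to 4 dp: 0.6958

0.6958


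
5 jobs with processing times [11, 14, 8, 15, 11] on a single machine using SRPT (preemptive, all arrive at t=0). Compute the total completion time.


Since all jobs arrive at t=0, SRPT equals SPT ordering.
SPT order: [8, 11, 11, 14, 15]
Completion times:
  Job 1: p=8, C=8
  Job 2: p=11, C=19
  Job 3: p=11, C=30
  Job 4: p=14, C=44
  Job 5: p=15, C=59
Total completion time = 8 + 19 + 30 + 44 + 59 = 160

160


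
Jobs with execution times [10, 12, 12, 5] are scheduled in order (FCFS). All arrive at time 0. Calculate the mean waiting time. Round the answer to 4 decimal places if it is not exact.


FCFS order (as given): [10, 12, 12, 5]
Waiting times:
  Job 1: wait = 0
  Job 2: wait = 10
  Job 3: wait = 22
  Job 4: wait = 34
Sum of waiting times = 66
Average waiting time = 66/4 = 16.5

16.5


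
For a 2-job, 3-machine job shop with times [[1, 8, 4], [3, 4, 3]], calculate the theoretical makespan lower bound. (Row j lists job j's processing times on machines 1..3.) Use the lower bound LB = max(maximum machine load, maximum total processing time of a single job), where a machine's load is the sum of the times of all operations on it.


Machine loads:
  Machine 1: 1 + 3 = 4
  Machine 2: 8 + 4 = 12
  Machine 3: 4 + 3 = 7
Max machine load = 12
Job totals:
  Job 1: 13
  Job 2: 10
Max job total = 13
Lower bound = max(12, 13) = 13

13


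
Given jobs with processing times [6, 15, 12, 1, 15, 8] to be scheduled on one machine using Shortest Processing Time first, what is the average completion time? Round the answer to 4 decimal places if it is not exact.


Sort jobs by processing time (SPT order): [1, 6, 8, 12, 15, 15]
Compute completion times sequentially:
  Job 1: processing = 1, completes at 1
  Job 2: processing = 6, completes at 7
  Job 3: processing = 8, completes at 15
  Job 4: processing = 12, completes at 27
  Job 5: processing = 15, completes at 42
  Job 6: processing = 15, completes at 57
Sum of completion times = 149
Average completion time = 149/6 = 24.8333

24.8333


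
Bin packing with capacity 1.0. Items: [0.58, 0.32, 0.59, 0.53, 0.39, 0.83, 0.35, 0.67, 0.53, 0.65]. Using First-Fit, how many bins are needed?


Place items sequentially using First-Fit:
  Item 0.58 -> new Bin 1
  Item 0.32 -> Bin 1 (now 0.9)
  Item 0.59 -> new Bin 2
  Item 0.53 -> new Bin 3
  Item 0.39 -> Bin 2 (now 0.98)
  Item 0.83 -> new Bin 4
  Item 0.35 -> Bin 3 (now 0.88)
  Item 0.67 -> new Bin 5
  Item 0.53 -> new Bin 6
  Item 0.65 -> new Bin 7
Total bins used = 7

7


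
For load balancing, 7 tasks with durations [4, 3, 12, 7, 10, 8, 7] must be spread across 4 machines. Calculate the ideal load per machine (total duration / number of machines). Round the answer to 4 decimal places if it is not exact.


Total processing time = 4 + 3 + 12 + 7 + 10 + 8 + 7 = 51
Number of machines = 4
Ideal balanced load = 51 / 4 = 12.75

12.75


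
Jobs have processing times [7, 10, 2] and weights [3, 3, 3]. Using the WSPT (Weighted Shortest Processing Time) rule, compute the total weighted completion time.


Compute p/w ratios and sort ascending (WSPT): [(2, 3), (7, 3), (10, 3)]
Compute weighted completion times:
  Job (p=2,w=3): C=2, w*C=3*2=6
  Job (p=7,w=3): C=9, w*C=3*9=27
  Job (p=10,w=3): C=19, w*C=3*19=57
Total weighted completion time = 90

90


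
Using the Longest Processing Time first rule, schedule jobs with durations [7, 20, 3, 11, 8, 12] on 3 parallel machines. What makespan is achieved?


Sort jobs in decreasing order (LPT): [20, 12, 11, 8, 7, 3]
Assign each job to the least loaded machine:
  Machine 1: jobs [20], load = 20
  Machine 2: jobs [12, 7, 3], load = 22
  Machine 3: jobs [11, 8], load = 19
Makespan = max load = 22

22


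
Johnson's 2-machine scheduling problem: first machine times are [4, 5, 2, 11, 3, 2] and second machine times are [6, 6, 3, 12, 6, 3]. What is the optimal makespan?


Apply Johnson's rule:
  Group 1 (a <= b): [(3, 2, 3), (6, 2, 3), (5, 3, 6), (1, 4, 6), (2, 5, 6), (4, 11, 12)]
  Group 2 (a > b): []
Optimal job order: [3, 6, 5, 1, 2, 4]
Schedule:
  Job 3: M1 done at 2, M2 done at 5
  Job 6: M1 done at 4, M2 done at 8
  Job 5: M1 done at 7, M2 done at 14
  Job 1: M1 done at 11, M2 done at 20
  Job 2: M1 done at 16, M2 done at 26
  Job 4: M1 done at 27, M2 done at 39
Makespan = 39

39


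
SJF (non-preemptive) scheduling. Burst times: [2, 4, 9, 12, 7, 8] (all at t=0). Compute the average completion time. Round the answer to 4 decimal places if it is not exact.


SJF order (ascending): [2, 4, 7, 8, 9, 12]
Completion times:
  Job 1: burst=2, C=2
  Job 2: burst=4, C=6
  Job 3: burst=7, C=13
  Job 4: burst=8, C=21
  Job 5: burst=9, C=30
  Job 6: burst=12, C=42
Average completion = 114/6 = 19.0

19.0


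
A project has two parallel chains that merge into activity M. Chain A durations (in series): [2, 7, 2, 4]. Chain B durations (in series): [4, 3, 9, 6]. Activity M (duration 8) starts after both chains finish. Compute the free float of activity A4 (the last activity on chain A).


ES(A4) = sum of predecessors on chain A = 11
EF(A4) = ES + duration = 11 + 4 = 15
Successor of A4 is M. ES(M) = max(sum(A), sum(B)) = max(15, 22) = 22
Free float = ES(successor) - EF(current) = 22 - 15 = 7

7


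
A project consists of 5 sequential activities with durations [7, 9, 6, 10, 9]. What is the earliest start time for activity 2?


Activity 2 starts after activities 1 through 1 complete.
Predecessor durations: [7]
ES = 7 = 7

7


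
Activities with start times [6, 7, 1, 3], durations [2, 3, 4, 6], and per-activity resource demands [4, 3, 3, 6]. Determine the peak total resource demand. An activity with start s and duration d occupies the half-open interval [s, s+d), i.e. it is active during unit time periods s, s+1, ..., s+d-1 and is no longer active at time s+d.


Each activity i is active on [start_i, start_i + duration_i).
Compute total resource usage per time slot:
  t=0: active resources = [], total = 0
  t=1: active resources = [3], total = 3
  t=2: active resources = [3], total = 3
  t=3: active resources = [3, 6], total = 9
  t=4: active resources = [3, 6], total = 9
  t=5: active resources = [6], total = 6
  t=6: active resources = [4, 6], total = 10
  t=7: active resources = [4, 3, 6], total = 13
  t=8: active resources = [3, 6], total = 9
  t=9: active resources = [3], total = 3
Peak resource demand = 13

13


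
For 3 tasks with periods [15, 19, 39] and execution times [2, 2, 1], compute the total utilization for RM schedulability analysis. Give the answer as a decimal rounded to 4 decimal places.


Compute individual utilizations (exact fractions):
  Task 1: C/T = 2/15 (approx. 0.1333)
  Task 2: C/T = 2/19 (approx. 0.1053)
  Task 3: C/T = 1/39 (approx. 0.0256)
Total utilization U = 2/15 + 2/19 + 1/39 = 979/3705
Rounded to 4 decimal places: U = 0.2642
RM (Liu & Layland) bound for 3 tasks = 0.779763; compare with U = 979/3705 (approx. 0.264238)
U <= bound, so schedulable by RM sufficient condition.

0.2642


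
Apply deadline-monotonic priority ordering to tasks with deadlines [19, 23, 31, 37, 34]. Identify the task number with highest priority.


Sort tasks by relative deadline (ascending):
  Task 1: deadline = 19
  Task 2: deadline = 23
  Task 3: deadline = 31
  Task 5: deadline = 34
  Task 4: deadline = 37
Priority order (highest first): [1, 2, 3, 5, 4]
Highest priority task = 1

1


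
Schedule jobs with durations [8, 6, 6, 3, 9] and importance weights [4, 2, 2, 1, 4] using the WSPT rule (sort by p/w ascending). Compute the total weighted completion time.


Compute p/w ratios and sort ascending (WSPT): [(8, 4), (9, 4), (6, 2), (6, 2), (3, 1)]
Compute weighted completion times:
  Job (p=8,w=4): C=8, w*C=4*8=32
  Job (p=9,w=4): C=17, w*C=4*17=68
  Job (p=6,w=2): C=23, w*C=2*23=46
  Job (p=6,w=2): C=29, w*C=2*29=58
  Job (p=3,w=1): C=32, w*C=1*32=32
Total weighted completion time = 236

236


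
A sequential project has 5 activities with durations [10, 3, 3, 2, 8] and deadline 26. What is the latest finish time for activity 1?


LF(activity 1) = deadline - sum of successor durations
Successors: activities 2 through 5 with durations [3, 3, 2, 8]
Sum of successor durations = 16
LF = 26 - 16 = 10

10


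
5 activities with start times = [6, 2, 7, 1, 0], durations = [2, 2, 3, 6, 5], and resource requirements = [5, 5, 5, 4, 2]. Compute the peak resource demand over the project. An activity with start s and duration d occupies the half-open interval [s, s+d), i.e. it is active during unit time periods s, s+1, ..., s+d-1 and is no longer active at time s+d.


Each activity i is active on [start_i, start_i + duration_i).
Compute total resource usage per time slot:
  t=0: active resources = [2], total = 2
  t=1: active resources = [4, 2], total = 6
  t=2: active resources = [5, 4, 2], total = 11
  t=3: active resources = [5, 4, 2], total = 11
  t=4: active resources = [4, 2], total = 6
  t=5: active resources = [4], total = 4
  t=6: active resources = [5, 4], total = 9
  t=7: active resources = [5, 5], total = 10
  t=8: active resources = [5], total = 5
  t=9: active resources = [5], total = 5
Peak resource demand = 11

11


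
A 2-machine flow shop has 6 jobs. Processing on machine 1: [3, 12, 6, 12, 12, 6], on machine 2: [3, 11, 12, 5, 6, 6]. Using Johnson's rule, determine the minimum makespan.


Apply Johnson's rule:
  Group 1 (a <= b): [(1, 3, 3), (3, 6, 12), (6, 6, 6)]
  Group 2 (a > b): [(2, 12, 11), (5, 12, 6), (4, 12, 5)]
Optimal job order: [1, 3, 6, 2, 5, 4]
Schedule:
  Job 1: M1 done at 3, M2 done at 6
  Job 3: M1 done at 9, M2 done at 21
  Job 6: M1 done at 15, M2 done at 27
  Job 2: M1 done at 27, M2 done at 38
  Job 5: M1 done at 39, M2 done at 45
  Job 4: M1 done at 51, M2 done at 56
Makespan = 56

56


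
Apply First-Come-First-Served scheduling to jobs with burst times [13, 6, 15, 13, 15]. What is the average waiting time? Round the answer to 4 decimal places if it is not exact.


FCFS order (as given): [13, 6, 15, 13, 15]
Waiting times:
  Job 1: wait = 0
  Job 2: wait = 13
  Job 3: wait = 19
  Job 4: wait = 34
  Job 5: wait = 47
Sum of waiting times = 113
Average waiting time = 113/5 = 22.6

22.6


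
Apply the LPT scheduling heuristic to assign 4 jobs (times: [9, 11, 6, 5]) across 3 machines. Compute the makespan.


Sort jobs in decreasing order (LPT): [11, 9, 6, 5]
Assign each job to the least loaded machine:
  Machine 1: jobs [11], load = 11
  Machine 2: jobs [9], load = 9
  Machine 3: jobs [6, 5], load = 11
Makespan = max load = 11

11


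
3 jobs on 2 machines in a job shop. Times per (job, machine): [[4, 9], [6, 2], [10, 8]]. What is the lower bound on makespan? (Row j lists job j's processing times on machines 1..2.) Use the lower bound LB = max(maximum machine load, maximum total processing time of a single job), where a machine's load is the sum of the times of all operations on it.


Machine loads:
  Machine 1: 4 + 6 + 10 = 20
  Machine 2: 9 + 2 + 8 = 19
Max machine load = 20
Job totals:
  Job 1: 13
  Job 2: 8
  Job 3: 18
Max job total = 18
Lower bound = max(20, 18) = 20

20


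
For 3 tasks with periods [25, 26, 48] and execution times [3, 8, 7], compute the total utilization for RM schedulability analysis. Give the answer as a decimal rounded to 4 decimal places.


Compute individual utilizations (exact fractions):
  Task 1: C/T = 3/25 (approx. 0.12)
  Task 2: C/T = 8/26 = 4/13 (approx. 0.3077)
  Task 3: C/T = 7/48 (approx. 0.1458)
Total utilization U = 3/25 + 4/13 + 7/48 = 8947/15600
Rounded to 4 decimal places: U = 0.5735
RM (Liu & Layland) bound for 3 tasks = 0.779763; compare with U = 8947/15600 (approx. 0.573526)
U <= bound, so schedulable by RM sufficient condition.

0.5735


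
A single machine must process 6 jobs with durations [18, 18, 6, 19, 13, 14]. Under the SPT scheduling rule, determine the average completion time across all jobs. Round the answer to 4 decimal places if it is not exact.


Sort jobs by processing time (SPT order): [6, 13, 14, 18, 18, 19]
Compute completion times sequentially:
  Job 1: processing = 6, completes at 6
  Job 2: processing = 13, completes at 19
  Job 3: processing = 14, completes at 33
  Job 4: processing = 18, completes at 51
  Job 5: processing = 18, completes at 69
  Job 6: processing = 19, completes at 88
Sum of completion times = 266
Average completion time = 266/6 = 44.3333

44.3333


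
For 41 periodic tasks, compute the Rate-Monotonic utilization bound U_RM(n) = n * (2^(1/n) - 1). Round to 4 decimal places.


Compute 2^(1/41) = 1.0170497444
Subtract 1: 1.0170497444 - 1 = 0.0170497444
Multiply by n: 41 * 0.0170497444 = 0.6990395204
Round to 4 dp: 0.6990

0.6990


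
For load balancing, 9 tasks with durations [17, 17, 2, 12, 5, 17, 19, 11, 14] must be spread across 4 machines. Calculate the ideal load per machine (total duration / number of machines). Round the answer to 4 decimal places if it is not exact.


Total processing time = 17 + 17 + 2 + 12 + 5 + 17 + 19 + 11 + 14 = 114
Number of machines = 4
Ideal balanced load = 114 / 4 = 28.5

28.5


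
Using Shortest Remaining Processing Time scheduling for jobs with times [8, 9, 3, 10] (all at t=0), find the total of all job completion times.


Since all jobs arrive at t=0, SRPT equals SPT ordering.
SPT order: [3, 8, 9, 10]
Completion times:
  Job 1: p=3, C=3
  Job 2: p=8, C=11
  Job 3: p=9, C=20
  Job 4: p=10, C=30
Total completion time = 3 + 11 + 20 + 30 = 64

64


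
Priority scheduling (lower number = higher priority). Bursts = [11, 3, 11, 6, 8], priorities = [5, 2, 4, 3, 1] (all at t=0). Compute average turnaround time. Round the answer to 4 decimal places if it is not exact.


Sort by priority (ascending = highest first):
Order: [(1, 8), (2, 3), (3, 6), (4, 11), (5, 11)]
Completion times:
  Priority 1, burst=8, C=8
  Priority 2, burst=3, C=11
  Priority 3, burst=6, C=17
  Priority 4, burst=11, C=28
  Priority 5, burst=11, C=39
Average turnaround = 103/5 = 20.6

20.6


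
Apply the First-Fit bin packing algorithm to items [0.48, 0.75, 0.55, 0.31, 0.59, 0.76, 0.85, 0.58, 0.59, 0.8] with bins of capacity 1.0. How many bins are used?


Place items sequentially using First-Fit:
  Item 0.48 -> new Bin 1
  Item 0.75 -> new Bin 2
  Item 0.55 -> new Bin 3
  Item 0.31 -> Bin 1 (now 0.79)
  Item 0.59 -> new Bin 4
  Item 0.76 -> new Bin 5
  Item 0.85 -> new Bin 6
  Item 0.58 -> new Bin 7
  Item 0.59 -> new Bin 8
  Item 0.8 -> new Bin 9
Total bins used = 9

9


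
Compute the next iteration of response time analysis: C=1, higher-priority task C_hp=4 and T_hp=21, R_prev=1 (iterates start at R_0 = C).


R_next = C + ceil(R_prev / T_hp) * C_hp
ceil(1 / 21) = ceil(0.0476) = 1
Interference = 1 * 4 = 4
R_next = 1 + 4 = 5

5


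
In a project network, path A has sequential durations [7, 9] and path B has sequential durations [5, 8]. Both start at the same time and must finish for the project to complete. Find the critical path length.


Path A total = 7 + 9 = 16
Path B total = 5 + 8 = 13
Critical path = longest path = max(16, 13) = 16

16


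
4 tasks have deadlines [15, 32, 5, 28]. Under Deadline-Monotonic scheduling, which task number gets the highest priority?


Sort tasks by relative deadline (ascending):
  Task 3: deadline = 5
  Task 1: deadline = 15
  Task 4: deadline = 28
  Task 2: deadline = 32
Priority order (highest first): [3, 1, 4, 2]
Highest priority task = 3

3


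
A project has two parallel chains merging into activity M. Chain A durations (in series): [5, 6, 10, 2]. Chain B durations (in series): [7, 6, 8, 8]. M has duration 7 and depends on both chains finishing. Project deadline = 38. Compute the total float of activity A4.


Forward pass: ES(A4) = sum of predecessors on chain A = 21
EF = ES + duration = 21 + 2 = 23
Backward pass: LF(M) = deadline = 38; LS(M) = 38 - 7 = 31
LF(A4) = LS(M) - sum(successors on chain A) = 31 - 0 = 31
LS = LF - duration = 31 - 2 = 29
Total float = LS - ES = 29 - 21 = 8

8


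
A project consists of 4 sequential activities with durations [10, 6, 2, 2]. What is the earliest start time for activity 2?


Activity 2 starts after activities 1 through 1 complete.
Predecessor durations: [10]
ES = 10 = 10

10


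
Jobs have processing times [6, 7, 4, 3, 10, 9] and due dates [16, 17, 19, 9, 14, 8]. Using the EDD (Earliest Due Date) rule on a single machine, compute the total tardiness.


Sort by due date (EDD order): [(9, 8), (3, 9), (10, 14), (6, 16), (7, 17), (4, 19)]
Compute completion times and tardiness:
  Job 1: p=9, d=8, C=9, tardiness=max(0,9-8)=1
  Job 2: p=3, d=9, C=12, tardiness=max(0,12-9)=3
  Job 3: p=10, d=14, C=22, tardiness=max(0,22-14)=8
  Job 4: p=6, d=16, C=28, tardiness=max(0,28-16)=12
  Job 5: p=7, d=17, C=35, tardiness=max(0,35-17)=18
  Job 6: p=4, d=19, C=39, tardiness=max(0,39-19)=20
Total tardiness = 62

62


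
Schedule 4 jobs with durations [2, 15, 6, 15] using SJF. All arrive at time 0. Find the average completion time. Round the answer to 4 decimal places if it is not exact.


SJF order (ascending): [2, 6, 15, 15]
Completion times:
  Job 1: burst=2, C=2
  Job 2: burst=6, C=8
  Job 3: burst=15, C=23
  Job 4: burst=15, C=38
Average completion = 71/4 = 17.75

17.75


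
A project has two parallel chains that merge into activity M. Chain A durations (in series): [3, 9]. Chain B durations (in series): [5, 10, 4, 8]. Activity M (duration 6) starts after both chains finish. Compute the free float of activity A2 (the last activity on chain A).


ES(A2) = sum of predecessors on chain A = 3
EF(A2) = ES + duration = 3 + 9 = 12
Successor of A2 is M. ES(M) = max(sum(A), sum(B)) = max(12, 27) = 27
Free float = ES(successor) - EF(current) = 27 - 12 = 15

15


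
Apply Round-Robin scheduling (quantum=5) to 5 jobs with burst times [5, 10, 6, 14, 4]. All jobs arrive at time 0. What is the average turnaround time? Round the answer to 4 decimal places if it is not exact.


Time quantum = 5
Execution trace:
  J1 runs 5 units, time = 5
  J2 runs 5 units, time = 10
  J3 runs 5 units, time = 15
  J4 runs 5 units, time = 20
  J5 runs 4 units, time = 24
  J2 runs 5 units, time = 29
  J3 runs 1 units, time = 30
  J4 runs 5 units, time = 35
  J4 runs 4 units, time = 39
Finish times: [5, 29, 30, 39, 24]
Average turnaround = 127/5 = 25.4

25.4


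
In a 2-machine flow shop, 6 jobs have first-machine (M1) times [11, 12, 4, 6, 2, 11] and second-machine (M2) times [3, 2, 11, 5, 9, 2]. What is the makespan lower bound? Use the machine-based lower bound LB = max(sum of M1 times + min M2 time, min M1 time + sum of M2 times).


LB1 = sum(M1 times) + min(M2 times) = 46 + 2 = 48
LB2 = min(M1 times) + sum(M2 times) = 2 + 32 = 34
Lower bound = max(LB1, LB2) = max(48, 34) = 48

48


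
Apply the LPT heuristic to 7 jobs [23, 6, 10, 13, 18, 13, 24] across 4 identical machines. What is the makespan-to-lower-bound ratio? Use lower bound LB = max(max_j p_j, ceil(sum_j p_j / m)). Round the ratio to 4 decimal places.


LPT order: [24, 23, 18, 13, 13, 10, 6]
Machine loads after assignment: [24, 29, 28, 26]
LPT makespan = 29
Lower bound = max(max_job, ceil(total/4)) = max(24, 27) = 27
Ratio = 29 / 27 = 1.0741

1.0741


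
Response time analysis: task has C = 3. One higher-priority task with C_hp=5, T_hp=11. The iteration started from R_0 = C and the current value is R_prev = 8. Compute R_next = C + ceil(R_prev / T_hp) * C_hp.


R_next = C + ceil(R_prev / T_hp) * C_hp
ceil(8 / 11) = ceil(0.7273) = 1
Interference = 1 * 5 = 5
R_next = 3 + 5 = 8
R_next = R_prev, so the iteration has converged (response time = 8).

8


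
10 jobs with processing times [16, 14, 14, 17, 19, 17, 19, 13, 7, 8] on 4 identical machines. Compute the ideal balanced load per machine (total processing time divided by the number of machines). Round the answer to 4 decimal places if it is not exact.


Total processing time = 16 + 14 + 14 + 17 + 19 + 17 + 19 + 13 + 7 + 8 = 144
Number of machines = 4
Ideal balanced load = 144 / 4 = 36.0

36.0


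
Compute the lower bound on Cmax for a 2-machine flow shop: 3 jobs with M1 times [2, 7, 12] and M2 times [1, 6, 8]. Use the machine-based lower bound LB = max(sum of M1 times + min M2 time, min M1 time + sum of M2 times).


LB1 = sum(M1 times) + min(M2 times) = 21 + 1 = 22
LB2 = min(M1 times) + sum(M2 times) = 2 + 15 = 17
Lower bound = max(LB1, LB2) = max(22, 17) = 22

22


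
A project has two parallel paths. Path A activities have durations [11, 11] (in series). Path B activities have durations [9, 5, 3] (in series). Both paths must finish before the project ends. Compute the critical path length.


Path A total = 11 + 11 = 22
Path B total = 9 + 5 + 3 = 17
Critical path = longest path = max(22, 17) = 22

22


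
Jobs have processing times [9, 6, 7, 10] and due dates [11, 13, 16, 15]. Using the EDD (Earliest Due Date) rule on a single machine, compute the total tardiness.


Sort by due date (EDD order): [(9, 11), (6, 13), (10, 15), (7, 16)]
Compute completion times and tardiness:
  Job 1: p=9, d=11, C=9, tardiness=max(0,9-11)=0
  Job 2: p=6, d=13, C=15, tardiness=max(0,15-13)=2
  Job 3: p=10, d=15, C=25, tardiness=max(0,25-15)=10
  Job 4: p=7, d=16, C=32, tardiness=max(0,32-16)=16
Total tardiness = 28

28


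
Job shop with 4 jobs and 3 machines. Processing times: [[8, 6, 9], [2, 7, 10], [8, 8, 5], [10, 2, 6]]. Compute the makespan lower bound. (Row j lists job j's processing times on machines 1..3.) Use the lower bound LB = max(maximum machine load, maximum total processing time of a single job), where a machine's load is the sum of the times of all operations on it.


Machine loads:
  Machine 1: 8 + 2 + 8 + 10 = 28
  Machine 2: 6 + 7 + 8 + 2 = 23
  Machine 3: 9 + 10 + 5 + 6 = 30
Max machine load = 30
Job totals:
  Job 1: 23
  Job 2: 19
  Job 3: 21
  Job 4: 18
Max job total = 23
Lower bound = max(30, 23) = 30

30


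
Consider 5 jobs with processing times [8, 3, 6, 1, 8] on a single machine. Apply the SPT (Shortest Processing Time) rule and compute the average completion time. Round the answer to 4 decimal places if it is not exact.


Sort jobs by processing time (SPT order): [1, 3, 6, 8, 8]
Compute completion times sequentially:
  Job 1: processing = 1, completes at 1
  Job 2: processing = 3, completes at 4
  Job 3: processing = 6, completes at 10
  Job 4: processing = 8, completes at 18
  Job 5: processing = 8, completes at 26
Sum of completion times = 59
Average completion time = 59/5 = 11.8

11.8


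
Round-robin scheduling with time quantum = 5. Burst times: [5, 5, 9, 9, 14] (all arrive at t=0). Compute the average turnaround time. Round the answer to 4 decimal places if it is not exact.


Time quantum = 5
Execution trace:
  J1 runs 5 units, time = 5
  J2 runs 5 units, time = 10
  J3 runs 5 units, time = 15
  J4 runs 5 units, time = 20
  J5 runs 5 units, time = 25
  J3 runs 4 units, time = 29
  J4 runs 4 units, time = 33
  J5 runs 5 units, time = 38
  J5 runs 4 units, time = 42
Finish times: [5, 10, 29, 33, 42]
Average turnaround = 119/5 = 23.8

23.8


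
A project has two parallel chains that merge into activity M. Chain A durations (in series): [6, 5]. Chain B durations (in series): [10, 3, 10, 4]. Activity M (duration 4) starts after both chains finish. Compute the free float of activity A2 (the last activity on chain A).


ES(A2) = sum of predecessors on chain A = 6
EF(A2) = ES + duration = 6 + 5 = 11
Successor of A2 is M. ES(M) = max(sum(A), sum(B)) = max(11, 27) = 27
Free float = ES(successor) - EF(current) = 27 - 11 = 16

16


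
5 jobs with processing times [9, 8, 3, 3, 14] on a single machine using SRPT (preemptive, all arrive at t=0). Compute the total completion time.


Since all jobs arrive at t=0, SRPT equals SPT ordering.
SPT order: [3, 3, 8, 9, 14]
Completion times:
  Job 1: p=3, C=3
  Job 2: p=3, C=6
  Job 3: p=8, C=14
  Job 4: p=9, C=23
  Job 5: p=14, C=37
Total completion time = 3 + 6 + 14 + 23 + 37 = 83

83


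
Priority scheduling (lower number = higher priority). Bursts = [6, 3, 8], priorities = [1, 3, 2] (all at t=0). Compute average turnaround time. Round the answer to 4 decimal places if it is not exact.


Sort by priority (ascending = highest first):
Order: [(1, 6), (2, 8), (3, 3)]
Completion times:
  Priority 1, burst=6, C=6
  Priority 2, burst=8, C=14
  Priority 3, burst=3, C=17
Average turnaround = 37/3 = 12.3333

12.3333


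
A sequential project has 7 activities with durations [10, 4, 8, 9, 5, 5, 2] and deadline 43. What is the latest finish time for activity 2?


LF(activity 2) = deadline - sum of successor durations
Successors: activities 3 through 7 with durations [8, 9, 5, 5, 2]
Sum of successor durations = 29
LF = 43 - 29 = 14

14


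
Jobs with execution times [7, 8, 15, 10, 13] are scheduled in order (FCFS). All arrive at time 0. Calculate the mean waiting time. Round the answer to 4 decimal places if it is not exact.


FCFS order (as given): [7, 8, 15, 10, 13]
Waiting times:
  Job 1: wait = 0
  Job 2: wait = 7
  Job 3: wait = 15
  Job 4: wait = 30
  Job 5: wait = 40
Sum of waiting times = 92
Average waiting time = 92/5 = 18.4

18.4


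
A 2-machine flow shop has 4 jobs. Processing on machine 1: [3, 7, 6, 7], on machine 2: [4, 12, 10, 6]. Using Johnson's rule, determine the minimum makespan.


Apply Johnson's rule:
  Group 1 (a <= b): [(1, 3, 4), (3, 6, 10), (2, 7, 12)]
  Group 2 (a > b): [(4, 7, 6)]
Optimal job order: [1, 3, 2, 4]
Schedule:
  Job 1: M1 done at 3, M2 done at 7
  Job 3: M1 done at 9, M2 done at 19
  Job 2: M1 done at 16, M2 done at 31
  Job 4: M1 done at 23, M2 done at 37
Makespan = 37

37


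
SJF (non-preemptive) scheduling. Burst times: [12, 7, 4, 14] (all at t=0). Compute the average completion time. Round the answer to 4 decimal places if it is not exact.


SJF order (ascending): [4, 7, 12, 14]
Completion times:
  Job 1: burst=4, C=4
  Job 2: burst=7, C=11
  Job 3: burst=12, C=23
  Job 4: burst=14, C=37
Average completion = 75/4 = 18.75

18.75


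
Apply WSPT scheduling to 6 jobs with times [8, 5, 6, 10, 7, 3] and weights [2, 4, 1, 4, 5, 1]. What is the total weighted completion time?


Compute p/w ratios and sort ascending (WSPT): [(5, 4), (7, 5), (10, 4), (3, 1), (8, 2), (6, 1)]
Compute weighted completion times:
  Job (p=5,w=4): C=5, w*C=4*5=20
  Job (p=7,w=5): C=12, w*C=5*12=60
  Job (p=10,w=4): C=22, w*C=4*22=88
  Job (p=3,w=1): C=25, w*C=1*25=25
  Job (p=8,w=2): C=33, w*C=2*33=66
  Job (p=6,w=1): C=39, w*C=1*39=39
Total weighted completion time = 298

298
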